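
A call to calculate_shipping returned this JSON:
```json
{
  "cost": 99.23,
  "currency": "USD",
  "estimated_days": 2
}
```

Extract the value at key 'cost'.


99.23


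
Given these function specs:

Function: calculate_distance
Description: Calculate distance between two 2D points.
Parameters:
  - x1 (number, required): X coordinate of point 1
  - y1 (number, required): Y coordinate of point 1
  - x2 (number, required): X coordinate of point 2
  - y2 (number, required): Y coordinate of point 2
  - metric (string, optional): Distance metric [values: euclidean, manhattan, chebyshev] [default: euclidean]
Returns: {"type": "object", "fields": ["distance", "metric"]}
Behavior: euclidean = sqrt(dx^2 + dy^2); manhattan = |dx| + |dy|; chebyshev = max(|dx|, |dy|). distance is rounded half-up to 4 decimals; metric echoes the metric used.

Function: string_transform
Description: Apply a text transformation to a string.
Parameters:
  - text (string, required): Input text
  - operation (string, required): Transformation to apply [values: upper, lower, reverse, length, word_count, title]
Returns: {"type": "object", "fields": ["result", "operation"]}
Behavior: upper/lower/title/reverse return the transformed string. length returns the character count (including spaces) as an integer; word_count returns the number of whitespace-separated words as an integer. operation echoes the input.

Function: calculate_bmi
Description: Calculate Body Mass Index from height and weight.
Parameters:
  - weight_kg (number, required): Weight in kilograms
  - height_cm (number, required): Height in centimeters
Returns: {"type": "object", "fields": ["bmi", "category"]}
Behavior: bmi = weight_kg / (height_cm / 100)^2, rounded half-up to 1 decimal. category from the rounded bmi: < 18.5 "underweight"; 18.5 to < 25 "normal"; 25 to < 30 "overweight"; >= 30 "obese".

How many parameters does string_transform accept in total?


Parameters of string_transform: text (required), operation (required)
Total:
2


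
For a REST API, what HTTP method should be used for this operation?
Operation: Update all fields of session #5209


GET = read, POST = create, PUT = update/replace, DELETE = remove
This operation is an update/replace.
PUT


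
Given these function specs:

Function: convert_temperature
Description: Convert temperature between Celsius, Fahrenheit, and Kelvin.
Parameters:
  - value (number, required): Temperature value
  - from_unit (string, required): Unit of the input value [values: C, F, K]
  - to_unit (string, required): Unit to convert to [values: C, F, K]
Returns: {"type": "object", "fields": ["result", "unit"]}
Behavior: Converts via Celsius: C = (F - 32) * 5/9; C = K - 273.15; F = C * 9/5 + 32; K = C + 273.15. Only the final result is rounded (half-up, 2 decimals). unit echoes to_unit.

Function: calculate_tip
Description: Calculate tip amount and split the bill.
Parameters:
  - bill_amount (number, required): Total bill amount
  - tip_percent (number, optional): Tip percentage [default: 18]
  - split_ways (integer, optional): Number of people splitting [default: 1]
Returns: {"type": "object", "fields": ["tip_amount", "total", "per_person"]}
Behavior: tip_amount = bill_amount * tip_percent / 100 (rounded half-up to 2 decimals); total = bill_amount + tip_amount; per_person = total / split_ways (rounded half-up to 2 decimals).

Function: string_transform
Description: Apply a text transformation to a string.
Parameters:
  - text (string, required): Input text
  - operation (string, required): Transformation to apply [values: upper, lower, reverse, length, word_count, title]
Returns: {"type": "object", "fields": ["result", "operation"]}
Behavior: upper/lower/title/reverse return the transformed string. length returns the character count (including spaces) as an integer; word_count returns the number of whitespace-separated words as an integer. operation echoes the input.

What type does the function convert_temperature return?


The convert_temperature spec declares Returns: {"type": "object", "fields": ["result", "unit"]}
Type:
object


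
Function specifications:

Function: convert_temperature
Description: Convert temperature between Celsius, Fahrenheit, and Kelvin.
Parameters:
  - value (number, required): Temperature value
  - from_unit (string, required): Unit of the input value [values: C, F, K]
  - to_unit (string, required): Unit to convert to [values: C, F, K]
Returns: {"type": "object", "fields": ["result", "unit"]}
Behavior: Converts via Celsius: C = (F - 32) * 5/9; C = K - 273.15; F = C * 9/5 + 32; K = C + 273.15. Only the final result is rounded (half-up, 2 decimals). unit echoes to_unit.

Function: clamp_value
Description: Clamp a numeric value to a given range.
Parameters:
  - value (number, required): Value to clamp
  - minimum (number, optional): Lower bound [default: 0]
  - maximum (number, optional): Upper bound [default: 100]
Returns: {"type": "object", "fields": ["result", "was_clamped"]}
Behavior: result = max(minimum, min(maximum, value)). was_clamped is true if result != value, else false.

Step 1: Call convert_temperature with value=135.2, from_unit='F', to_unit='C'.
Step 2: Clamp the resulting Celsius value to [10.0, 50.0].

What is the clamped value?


Step 1: convert_temperature(value=135.2, from_unit=F, to_unit=C)
  To C: (135.2 - 32) * 5/9 = 57.333333
  Target is C: 57.333333
  Round to 2 decimals: 57.33
  -> result = 57.33 C
Step 2: clamp_value(value=57.33, minimum=10.0, maximum=50.0)
  result = max(10.0, min(50.0, 57.33)) = max(10.0, 50.0) = 50.0
  was_clamped = (50.0 != 57.33) = true
  -> result = 50.0
50.0


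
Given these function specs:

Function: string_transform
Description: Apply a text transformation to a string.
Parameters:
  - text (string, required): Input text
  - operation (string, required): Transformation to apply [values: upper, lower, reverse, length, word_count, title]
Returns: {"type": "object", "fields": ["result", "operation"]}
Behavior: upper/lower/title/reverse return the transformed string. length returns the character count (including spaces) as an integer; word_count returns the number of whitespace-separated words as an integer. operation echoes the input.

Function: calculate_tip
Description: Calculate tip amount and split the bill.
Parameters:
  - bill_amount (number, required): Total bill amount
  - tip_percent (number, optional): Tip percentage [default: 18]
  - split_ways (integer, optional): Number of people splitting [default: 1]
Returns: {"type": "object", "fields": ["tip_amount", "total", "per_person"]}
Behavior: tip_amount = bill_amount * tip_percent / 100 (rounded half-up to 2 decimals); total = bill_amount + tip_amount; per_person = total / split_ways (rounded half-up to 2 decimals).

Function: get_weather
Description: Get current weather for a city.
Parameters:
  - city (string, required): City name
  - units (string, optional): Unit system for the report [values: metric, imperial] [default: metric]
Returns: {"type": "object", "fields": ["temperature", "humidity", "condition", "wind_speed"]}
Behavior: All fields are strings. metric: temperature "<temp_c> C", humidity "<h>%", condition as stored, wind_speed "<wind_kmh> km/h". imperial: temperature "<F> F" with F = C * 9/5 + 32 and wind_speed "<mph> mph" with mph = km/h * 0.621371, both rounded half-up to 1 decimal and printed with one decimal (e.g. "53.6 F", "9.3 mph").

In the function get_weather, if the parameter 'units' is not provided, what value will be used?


The get_weather spec declares:
  - units (string, optional): Unit system for the report [values: metric, imperial] [default: metric]
Default:
metric


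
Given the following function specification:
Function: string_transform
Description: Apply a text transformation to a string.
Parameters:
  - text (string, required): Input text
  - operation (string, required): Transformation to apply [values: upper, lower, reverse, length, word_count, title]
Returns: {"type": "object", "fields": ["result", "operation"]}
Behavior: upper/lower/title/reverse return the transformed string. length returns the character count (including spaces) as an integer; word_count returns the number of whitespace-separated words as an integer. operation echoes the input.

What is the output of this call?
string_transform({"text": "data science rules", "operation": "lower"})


lower('data science rules') = 'data science rules'
Output:
{"result": "data science rules", "operation": "lower"}


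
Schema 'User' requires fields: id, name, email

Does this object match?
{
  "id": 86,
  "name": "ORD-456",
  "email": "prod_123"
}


Checking required fields... All present.
Valid - all required fields present


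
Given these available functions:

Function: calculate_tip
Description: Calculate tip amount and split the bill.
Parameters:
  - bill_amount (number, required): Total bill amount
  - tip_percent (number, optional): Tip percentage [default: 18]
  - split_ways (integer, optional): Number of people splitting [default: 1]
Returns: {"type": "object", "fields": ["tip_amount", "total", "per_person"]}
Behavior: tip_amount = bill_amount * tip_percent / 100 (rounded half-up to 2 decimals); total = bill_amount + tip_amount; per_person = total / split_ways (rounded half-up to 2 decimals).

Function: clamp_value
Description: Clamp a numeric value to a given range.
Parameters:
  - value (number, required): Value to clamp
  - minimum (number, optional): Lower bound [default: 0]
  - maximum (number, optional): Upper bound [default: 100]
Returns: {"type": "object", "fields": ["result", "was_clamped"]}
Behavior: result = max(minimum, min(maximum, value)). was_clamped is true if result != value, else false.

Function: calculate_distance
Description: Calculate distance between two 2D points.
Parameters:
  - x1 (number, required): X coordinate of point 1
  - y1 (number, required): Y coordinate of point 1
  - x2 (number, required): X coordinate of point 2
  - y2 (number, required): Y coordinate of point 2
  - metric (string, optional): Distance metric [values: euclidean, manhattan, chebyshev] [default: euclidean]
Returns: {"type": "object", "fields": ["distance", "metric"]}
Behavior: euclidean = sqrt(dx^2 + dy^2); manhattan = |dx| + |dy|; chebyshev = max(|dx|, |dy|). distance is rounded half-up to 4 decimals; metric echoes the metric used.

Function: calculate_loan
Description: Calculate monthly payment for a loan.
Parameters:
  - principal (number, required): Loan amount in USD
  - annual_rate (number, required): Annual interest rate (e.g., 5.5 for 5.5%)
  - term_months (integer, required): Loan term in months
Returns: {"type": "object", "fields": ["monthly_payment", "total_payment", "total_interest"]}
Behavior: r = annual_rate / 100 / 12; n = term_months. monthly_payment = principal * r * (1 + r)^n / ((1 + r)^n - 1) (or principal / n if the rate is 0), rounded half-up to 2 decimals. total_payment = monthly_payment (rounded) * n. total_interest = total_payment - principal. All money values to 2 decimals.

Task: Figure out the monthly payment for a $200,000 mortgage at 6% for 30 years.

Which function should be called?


The task needs a function whose description is: Calculate monthly payment for a loan.
calculate_loan


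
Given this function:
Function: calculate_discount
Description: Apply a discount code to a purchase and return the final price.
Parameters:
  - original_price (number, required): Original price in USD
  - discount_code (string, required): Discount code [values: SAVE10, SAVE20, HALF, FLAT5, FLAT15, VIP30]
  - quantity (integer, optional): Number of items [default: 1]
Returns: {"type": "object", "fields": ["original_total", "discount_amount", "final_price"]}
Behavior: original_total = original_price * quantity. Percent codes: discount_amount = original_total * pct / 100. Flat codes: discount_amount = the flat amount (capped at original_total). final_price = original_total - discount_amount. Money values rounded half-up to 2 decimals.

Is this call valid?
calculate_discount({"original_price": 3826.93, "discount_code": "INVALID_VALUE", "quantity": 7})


Checking parameter values...
Parameter 'discount_code' has value 'INVALID_VALUE' not in allowed: SAVE10, SAVE20, HALF, FLAT5, FLAT15, VIP30
Invalid - 'discount_code' must be one of SAVE10, SAVE20, HALF, FLAT5, FLAT15, VIP30


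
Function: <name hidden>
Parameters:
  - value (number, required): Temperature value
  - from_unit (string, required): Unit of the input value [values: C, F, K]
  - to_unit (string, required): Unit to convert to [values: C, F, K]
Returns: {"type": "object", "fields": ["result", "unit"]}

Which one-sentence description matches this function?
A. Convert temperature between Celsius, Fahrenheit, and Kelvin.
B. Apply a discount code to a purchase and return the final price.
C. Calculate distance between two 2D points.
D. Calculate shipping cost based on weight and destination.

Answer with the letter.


Parameters value, from_unit, to_unit and return ["result", "unit"] fit: Convert temperature between Celsius, Fahrenheit, and Kelvin.
A


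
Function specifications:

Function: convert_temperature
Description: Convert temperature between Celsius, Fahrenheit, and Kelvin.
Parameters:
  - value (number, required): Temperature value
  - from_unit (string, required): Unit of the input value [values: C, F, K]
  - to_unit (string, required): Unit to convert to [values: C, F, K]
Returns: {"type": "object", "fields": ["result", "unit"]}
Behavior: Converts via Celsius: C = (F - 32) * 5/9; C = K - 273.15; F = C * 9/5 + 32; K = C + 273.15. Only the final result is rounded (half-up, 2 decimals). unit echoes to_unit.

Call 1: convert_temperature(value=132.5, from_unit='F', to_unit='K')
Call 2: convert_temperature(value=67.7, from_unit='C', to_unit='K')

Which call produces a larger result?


Call 1:
  To C: (132.5 - 32) * 5/9 = 55.833333
  To K: 55.833333 + 273.15 = 328.983333
  Round to 2 decimals: 328.98
  -> 328.98 K
Call 2:
  Input already in C: 67.7
  To K: 67.7 + 273.15 = 340.85
  Round to 2 decimals: 340.85
  -> 340.85 K
Call 2 (340.85 K)


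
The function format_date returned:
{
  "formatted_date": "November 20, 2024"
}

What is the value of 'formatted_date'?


November 20, 2024


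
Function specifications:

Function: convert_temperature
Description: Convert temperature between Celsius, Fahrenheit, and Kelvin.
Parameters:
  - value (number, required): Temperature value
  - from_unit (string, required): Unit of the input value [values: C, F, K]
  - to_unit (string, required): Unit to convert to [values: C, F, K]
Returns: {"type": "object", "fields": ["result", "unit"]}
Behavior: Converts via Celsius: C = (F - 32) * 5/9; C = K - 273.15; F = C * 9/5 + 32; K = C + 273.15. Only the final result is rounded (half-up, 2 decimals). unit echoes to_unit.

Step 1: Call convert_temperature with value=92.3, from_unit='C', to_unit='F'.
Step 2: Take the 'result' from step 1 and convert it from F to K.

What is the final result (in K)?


Step 1: convert_temperature(value=92.3, from_unit=C, to_unit=F)
  Input already in C: 92.3
  To F: 92.3 * 9/5 + 32 = 198.14
  Round to 2 decimals: 198.14
  -> result = 198.14 F
Step 2: convert_temperature(value=198.14, from_unit=F, to_unit=K)
  To C: (198.14 - 32) * 5/9 = 92.3
  To K: 92.3 + 273.15 = 365.45
  Round to 2 decimals: 365.45
  -> result = 365.45 K
365.45 K


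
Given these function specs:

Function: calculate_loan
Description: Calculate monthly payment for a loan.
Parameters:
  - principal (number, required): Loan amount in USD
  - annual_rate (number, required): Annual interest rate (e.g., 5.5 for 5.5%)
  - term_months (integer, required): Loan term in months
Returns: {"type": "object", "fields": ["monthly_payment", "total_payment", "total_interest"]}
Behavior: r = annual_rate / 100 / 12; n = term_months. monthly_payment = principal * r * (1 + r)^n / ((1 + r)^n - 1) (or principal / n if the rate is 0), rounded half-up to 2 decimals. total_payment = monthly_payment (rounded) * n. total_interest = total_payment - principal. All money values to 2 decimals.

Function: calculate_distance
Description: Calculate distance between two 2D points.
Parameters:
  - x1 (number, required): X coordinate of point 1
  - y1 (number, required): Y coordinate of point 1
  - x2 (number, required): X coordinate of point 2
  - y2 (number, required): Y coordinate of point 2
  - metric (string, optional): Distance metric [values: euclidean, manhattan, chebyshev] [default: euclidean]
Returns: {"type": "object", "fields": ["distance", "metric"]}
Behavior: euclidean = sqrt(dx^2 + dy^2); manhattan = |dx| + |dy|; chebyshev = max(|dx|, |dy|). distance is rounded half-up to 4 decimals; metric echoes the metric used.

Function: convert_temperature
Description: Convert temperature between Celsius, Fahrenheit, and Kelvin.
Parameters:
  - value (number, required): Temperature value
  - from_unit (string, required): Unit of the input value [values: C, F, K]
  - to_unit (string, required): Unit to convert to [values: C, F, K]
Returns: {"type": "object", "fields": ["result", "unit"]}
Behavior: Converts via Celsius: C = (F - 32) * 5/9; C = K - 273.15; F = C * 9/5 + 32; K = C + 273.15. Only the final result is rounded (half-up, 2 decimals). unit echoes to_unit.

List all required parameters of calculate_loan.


Parameters of calculate_loan and their required/optional flag:
  principal: required
  annual_rate: required
  term_months: required
annual_rate, principal, term_months


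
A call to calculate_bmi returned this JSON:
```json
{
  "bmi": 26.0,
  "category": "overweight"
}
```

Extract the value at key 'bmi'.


26.0


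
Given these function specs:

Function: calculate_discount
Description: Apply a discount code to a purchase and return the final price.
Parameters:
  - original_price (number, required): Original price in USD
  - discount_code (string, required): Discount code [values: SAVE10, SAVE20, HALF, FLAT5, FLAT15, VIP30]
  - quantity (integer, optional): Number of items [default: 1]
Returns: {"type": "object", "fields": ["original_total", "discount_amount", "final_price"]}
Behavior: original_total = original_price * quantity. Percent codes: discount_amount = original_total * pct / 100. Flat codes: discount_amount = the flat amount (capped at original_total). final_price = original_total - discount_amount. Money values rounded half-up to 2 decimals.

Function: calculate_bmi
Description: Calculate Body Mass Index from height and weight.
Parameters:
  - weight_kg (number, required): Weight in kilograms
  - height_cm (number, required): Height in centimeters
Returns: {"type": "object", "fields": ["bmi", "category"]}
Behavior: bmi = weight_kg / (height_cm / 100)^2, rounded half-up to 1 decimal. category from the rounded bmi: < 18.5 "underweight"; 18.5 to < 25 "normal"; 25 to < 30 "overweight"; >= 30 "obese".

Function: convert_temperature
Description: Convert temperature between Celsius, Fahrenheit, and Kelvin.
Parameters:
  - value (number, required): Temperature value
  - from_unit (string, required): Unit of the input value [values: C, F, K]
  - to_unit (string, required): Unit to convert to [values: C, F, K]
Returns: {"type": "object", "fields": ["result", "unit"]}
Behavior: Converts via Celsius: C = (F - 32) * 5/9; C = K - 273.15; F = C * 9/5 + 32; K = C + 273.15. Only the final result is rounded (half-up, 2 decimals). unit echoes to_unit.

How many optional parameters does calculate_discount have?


Parameters of calculate_discount: original_price (required), discount_code (required), quantity (optional)
Optional count:
1


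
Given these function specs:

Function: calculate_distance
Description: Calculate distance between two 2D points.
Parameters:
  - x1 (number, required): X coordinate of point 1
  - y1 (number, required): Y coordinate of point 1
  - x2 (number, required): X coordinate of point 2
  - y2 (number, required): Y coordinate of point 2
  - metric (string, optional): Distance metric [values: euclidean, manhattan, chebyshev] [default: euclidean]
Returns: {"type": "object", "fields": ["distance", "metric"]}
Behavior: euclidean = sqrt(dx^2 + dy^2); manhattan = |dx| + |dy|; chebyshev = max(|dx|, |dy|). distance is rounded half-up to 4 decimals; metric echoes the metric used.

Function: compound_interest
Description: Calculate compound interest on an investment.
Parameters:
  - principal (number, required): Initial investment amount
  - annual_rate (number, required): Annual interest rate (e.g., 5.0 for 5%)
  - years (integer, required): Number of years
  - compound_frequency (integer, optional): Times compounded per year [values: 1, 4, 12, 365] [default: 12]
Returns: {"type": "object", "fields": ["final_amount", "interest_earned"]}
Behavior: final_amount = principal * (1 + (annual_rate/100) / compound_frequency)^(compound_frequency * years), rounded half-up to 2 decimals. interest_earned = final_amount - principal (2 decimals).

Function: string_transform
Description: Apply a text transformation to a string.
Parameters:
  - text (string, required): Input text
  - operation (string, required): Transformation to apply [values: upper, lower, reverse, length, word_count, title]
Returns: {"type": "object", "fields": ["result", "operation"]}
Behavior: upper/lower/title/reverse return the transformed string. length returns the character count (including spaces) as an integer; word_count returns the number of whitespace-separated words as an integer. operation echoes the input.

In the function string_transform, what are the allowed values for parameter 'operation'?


The string_transform spec declares:
  - operation (string, required): Transformation to apply [values: upper, lower, reverse, length, word_count, title]
Allowed values:
upper, lower, reverse, length, word_count, title


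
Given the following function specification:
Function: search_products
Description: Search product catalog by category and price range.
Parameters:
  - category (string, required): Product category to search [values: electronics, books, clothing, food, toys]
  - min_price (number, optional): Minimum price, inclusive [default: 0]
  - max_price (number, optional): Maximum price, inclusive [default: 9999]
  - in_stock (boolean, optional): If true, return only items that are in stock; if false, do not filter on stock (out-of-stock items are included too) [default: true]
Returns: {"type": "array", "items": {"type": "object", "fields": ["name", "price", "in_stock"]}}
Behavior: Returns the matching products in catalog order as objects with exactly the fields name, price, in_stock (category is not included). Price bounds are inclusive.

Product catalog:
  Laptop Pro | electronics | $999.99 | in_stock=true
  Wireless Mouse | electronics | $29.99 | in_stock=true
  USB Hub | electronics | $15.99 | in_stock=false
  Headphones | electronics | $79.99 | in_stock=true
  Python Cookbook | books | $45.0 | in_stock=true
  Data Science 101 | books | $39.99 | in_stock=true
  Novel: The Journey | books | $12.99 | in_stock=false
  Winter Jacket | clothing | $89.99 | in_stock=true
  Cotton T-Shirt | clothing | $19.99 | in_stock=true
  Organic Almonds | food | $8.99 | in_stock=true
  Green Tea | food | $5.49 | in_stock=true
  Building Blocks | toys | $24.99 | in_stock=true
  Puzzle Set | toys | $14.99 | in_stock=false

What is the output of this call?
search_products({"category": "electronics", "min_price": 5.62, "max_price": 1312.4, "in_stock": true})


Filter: category=electronics, 5.62 <= price <= 1312.4, in-stock only
  Laptop Pro ($999.99): keep
  Wireless Mouse ($29.99): keep
  USB Hub ($15.99): out of stock -> skip
  Headphones ($79.99): keep
Output:
[{"name": "Laptop Pro", "price": 999.99, "in_stock": true}, {"name": "Wireless Mouse", "price": 29.99, "in_stock": true}, {"name": "Headphones", "price": 79.99, "in_stock": true}]


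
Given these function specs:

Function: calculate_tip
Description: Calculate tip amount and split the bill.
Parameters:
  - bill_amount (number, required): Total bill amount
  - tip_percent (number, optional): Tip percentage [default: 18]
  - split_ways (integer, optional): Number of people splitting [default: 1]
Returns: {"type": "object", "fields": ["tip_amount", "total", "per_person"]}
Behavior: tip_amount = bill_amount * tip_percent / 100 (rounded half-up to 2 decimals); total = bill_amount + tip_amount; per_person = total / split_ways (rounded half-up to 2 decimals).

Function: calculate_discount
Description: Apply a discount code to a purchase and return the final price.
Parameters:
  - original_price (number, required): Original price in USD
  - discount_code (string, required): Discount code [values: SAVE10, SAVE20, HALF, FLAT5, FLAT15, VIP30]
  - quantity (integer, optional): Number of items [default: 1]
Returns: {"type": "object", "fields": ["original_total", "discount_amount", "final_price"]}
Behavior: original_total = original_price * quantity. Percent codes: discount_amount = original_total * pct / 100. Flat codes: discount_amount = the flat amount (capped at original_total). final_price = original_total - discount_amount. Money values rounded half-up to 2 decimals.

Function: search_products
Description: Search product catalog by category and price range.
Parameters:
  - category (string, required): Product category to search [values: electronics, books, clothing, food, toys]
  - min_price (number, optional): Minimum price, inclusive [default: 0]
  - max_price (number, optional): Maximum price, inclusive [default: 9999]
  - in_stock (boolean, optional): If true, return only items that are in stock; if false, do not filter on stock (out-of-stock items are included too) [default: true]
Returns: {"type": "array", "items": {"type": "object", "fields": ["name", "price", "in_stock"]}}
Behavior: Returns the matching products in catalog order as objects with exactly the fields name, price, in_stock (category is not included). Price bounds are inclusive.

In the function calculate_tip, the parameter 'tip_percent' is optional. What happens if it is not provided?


The calculate_tip spec declares:
  - tip_percent (number, optional): Tip percentage [default: 18]
It defaults to 18


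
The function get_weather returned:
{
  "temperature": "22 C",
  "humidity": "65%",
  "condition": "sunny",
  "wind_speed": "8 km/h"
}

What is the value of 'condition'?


sunny


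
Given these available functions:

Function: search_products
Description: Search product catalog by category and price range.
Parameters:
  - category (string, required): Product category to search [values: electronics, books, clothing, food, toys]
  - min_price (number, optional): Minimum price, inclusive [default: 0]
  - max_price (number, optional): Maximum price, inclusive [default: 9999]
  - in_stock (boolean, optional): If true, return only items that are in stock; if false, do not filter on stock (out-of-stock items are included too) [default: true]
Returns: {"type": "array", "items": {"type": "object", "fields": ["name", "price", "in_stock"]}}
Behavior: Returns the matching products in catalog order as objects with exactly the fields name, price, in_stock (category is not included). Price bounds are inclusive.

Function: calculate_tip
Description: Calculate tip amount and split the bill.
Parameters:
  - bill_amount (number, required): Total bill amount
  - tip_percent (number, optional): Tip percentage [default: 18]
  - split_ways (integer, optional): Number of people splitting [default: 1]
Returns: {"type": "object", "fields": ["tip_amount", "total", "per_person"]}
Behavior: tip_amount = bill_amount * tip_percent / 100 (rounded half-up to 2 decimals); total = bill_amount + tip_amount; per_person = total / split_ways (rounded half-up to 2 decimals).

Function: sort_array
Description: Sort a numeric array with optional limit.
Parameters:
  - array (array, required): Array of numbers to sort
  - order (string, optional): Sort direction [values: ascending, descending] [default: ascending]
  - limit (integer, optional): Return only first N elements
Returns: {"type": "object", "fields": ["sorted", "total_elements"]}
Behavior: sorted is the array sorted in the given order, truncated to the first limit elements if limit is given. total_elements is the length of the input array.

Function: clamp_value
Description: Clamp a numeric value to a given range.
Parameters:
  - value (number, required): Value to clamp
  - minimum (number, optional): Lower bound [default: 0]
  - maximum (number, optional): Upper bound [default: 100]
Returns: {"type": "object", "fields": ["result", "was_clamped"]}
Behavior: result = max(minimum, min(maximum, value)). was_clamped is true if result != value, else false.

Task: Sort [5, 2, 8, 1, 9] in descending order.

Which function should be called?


The task needs a function whose description is: Sort a numeric array with optional limit.
sort_array


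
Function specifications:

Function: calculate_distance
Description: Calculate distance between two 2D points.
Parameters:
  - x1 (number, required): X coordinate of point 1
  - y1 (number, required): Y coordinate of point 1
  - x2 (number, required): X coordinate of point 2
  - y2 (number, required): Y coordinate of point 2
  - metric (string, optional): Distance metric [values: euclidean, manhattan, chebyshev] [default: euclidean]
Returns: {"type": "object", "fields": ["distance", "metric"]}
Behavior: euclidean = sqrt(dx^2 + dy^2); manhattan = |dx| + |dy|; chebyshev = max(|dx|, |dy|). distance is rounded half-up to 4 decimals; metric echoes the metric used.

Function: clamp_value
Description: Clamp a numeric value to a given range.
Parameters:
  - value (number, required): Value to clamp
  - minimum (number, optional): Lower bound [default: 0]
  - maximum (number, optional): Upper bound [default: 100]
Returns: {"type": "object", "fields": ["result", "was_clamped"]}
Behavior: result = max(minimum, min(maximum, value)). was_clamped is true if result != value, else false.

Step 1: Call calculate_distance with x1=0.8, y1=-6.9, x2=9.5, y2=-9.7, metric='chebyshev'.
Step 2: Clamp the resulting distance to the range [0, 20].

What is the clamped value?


Step 1: calculate_distance (chebyshev)
  |dx| = |9.5 - 0.8| = 8.7; |dy| = |-9.7 - -6.9| = 2.8
  chebyshev: max(8.7, 2.8) = 8.7
  Round to 4 decimals: 8.7
  -> distance = 8.7
Step 2: clamp_value(value=8.7, minimum=0, maximum=20)
  result = max(0, min(20, 8.7)) = max(0, 8.7) = 8.7
  was_clamped = (8.7 != 8.7) = false
  -> result = 8.7
8.7


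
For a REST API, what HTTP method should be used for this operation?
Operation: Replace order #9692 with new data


GET = read, POST = create, PUT = update/replace, DELETE = remove
This operation is an update/replace.
PUT


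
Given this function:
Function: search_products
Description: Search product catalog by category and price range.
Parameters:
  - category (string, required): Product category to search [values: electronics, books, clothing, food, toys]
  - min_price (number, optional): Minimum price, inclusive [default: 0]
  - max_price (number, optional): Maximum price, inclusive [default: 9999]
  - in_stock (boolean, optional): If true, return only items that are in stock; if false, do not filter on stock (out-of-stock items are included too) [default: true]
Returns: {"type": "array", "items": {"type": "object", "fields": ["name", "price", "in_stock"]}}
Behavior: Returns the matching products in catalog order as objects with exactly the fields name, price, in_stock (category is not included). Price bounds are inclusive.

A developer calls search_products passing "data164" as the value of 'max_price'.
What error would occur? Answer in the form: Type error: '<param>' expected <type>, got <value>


Spec: 'max_price' is declared as number; "data164" is a string.
Type error: 'max_price' expected number, got "data164"


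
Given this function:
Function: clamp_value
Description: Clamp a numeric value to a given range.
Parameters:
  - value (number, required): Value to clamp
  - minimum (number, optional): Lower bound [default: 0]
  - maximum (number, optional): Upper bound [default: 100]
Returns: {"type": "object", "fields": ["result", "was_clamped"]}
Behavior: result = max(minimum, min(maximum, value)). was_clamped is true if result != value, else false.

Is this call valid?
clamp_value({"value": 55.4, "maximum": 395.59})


Checking all required parameters present and types match... All valid.
Valid


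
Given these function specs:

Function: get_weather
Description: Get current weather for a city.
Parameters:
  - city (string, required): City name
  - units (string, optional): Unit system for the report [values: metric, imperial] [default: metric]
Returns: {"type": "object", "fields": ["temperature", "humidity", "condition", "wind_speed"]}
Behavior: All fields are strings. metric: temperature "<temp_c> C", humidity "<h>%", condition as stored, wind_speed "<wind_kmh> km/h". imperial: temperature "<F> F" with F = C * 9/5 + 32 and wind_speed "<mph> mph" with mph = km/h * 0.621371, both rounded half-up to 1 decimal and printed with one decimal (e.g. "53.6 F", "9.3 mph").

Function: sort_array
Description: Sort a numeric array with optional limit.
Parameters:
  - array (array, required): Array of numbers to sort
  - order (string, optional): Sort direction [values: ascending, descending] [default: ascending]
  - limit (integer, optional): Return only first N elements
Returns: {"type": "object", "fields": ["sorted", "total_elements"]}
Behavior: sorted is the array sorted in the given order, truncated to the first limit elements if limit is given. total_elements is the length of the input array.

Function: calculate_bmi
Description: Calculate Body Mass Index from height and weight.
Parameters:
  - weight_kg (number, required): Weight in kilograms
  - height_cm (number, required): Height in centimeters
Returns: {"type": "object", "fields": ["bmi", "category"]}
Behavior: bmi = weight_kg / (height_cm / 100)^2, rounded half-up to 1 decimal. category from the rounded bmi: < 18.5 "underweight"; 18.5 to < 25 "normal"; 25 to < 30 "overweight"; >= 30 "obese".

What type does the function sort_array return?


The sort_array spec declares Returns: {"type": "object", "fields": ["sorted", "total_elements"]}
Type:
object


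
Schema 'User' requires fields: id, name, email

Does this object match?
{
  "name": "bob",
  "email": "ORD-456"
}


Checking required fields...
Missing: id
Invalid - missing required field 'id'


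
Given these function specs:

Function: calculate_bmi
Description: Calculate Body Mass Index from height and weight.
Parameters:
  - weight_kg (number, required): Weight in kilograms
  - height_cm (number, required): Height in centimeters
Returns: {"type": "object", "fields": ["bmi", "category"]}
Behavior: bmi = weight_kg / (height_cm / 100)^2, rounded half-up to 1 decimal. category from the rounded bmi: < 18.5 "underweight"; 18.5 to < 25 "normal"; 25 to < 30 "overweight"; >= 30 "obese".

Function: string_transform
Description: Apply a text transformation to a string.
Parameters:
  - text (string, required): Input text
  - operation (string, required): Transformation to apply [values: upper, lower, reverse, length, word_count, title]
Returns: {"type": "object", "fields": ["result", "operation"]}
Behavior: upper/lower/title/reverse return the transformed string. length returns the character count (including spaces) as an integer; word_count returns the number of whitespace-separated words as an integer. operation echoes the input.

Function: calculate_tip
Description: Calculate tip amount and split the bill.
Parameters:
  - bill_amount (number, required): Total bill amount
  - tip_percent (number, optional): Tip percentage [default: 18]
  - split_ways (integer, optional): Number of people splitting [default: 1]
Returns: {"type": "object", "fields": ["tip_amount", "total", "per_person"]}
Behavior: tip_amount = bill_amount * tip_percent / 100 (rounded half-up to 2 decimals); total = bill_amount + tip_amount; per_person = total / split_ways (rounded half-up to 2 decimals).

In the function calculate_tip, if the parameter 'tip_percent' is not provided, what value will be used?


The calculate_tip spec declares:
  - tip_percent (number, optional): Tip percentage [default: 18]
Default:
18


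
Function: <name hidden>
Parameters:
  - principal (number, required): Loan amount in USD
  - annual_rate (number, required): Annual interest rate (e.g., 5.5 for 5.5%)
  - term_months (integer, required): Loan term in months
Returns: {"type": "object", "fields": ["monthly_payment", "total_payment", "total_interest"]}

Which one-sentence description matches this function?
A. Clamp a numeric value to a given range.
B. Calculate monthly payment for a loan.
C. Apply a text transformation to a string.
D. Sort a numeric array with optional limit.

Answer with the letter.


Parameters principal, annual_rate, term_months and return ["monthly_payment", "total_payment", "total_interest"] fit: Calculate monthly payment for a loan.
B


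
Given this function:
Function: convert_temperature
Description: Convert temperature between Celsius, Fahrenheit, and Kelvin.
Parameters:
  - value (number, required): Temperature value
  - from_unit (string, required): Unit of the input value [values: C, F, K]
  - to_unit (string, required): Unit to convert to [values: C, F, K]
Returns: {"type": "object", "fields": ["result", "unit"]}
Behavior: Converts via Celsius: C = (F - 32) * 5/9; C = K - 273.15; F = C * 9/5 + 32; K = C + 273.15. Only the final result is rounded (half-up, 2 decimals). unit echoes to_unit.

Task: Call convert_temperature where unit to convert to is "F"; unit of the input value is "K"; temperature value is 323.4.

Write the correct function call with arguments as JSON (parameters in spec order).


Mapping each described value to its parameter name:
  'Unit to convert to' -> to_unit = "F"
  'Unit of the input value' -> from_unit = "K"
  'Temperature value' -> value = 323.4
convert_temperature({"value": 323.4, "from_unit": "K", "to_unit": "F"})


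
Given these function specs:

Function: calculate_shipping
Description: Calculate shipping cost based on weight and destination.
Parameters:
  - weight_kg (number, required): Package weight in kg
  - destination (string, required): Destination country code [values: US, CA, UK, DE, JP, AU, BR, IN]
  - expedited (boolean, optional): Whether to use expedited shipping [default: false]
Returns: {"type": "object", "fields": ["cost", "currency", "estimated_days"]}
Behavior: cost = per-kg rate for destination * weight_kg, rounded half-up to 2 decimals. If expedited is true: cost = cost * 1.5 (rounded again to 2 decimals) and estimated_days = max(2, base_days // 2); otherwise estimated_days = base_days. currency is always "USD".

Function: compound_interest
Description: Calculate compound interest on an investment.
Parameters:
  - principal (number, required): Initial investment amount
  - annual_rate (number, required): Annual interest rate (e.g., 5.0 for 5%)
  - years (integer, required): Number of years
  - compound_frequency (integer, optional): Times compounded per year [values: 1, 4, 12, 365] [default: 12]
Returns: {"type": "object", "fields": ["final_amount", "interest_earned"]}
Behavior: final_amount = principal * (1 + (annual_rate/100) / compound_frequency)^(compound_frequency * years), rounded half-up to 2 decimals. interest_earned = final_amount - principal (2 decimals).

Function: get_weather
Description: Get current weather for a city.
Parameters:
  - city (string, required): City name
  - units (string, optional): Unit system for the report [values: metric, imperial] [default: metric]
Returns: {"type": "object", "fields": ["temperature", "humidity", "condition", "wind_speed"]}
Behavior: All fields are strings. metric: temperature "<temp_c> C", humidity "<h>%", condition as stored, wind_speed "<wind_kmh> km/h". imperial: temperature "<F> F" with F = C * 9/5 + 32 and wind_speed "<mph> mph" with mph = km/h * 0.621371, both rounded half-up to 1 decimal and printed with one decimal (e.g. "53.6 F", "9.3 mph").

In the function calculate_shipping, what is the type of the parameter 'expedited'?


The calculate_shipping spec declares:
  - expedited (boolean, optional): Whether to use expedited shipping [default: false]
Type:
boolean


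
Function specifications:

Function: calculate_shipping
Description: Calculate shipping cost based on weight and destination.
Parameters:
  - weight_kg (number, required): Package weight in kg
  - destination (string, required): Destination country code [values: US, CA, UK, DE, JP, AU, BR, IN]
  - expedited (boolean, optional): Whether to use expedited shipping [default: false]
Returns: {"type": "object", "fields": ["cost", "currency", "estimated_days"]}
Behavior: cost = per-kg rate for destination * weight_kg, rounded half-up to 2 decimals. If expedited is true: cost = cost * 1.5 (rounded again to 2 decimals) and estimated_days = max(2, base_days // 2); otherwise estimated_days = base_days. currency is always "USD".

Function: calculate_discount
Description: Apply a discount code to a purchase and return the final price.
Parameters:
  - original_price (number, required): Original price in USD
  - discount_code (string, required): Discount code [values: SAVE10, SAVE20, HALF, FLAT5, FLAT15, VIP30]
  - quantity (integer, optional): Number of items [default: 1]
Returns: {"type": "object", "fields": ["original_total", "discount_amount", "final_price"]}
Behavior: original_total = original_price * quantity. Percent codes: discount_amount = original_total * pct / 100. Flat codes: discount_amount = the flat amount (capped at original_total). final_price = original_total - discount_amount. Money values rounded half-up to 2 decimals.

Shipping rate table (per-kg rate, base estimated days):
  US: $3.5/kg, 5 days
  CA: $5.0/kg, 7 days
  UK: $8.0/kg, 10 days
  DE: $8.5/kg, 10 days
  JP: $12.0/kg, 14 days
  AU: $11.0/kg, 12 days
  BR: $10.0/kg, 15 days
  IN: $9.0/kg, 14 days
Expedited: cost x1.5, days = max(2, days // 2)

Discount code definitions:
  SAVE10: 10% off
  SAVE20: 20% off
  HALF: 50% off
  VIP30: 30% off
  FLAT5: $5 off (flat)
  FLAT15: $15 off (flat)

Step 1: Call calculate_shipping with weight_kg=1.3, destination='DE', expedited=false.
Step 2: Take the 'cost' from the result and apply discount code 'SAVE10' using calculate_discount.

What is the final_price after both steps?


Step 1: calculate_shipping(weight_kg=1.3, destination=DE, expedited=false)
  Rate for DE: $8.5/kg, base 10 days
  cost = 8.5 * 1.3 = 11.05 -> 11.05
  expedited not set/false: estimated_days = 10
  -> cost = 11.05 USD
Step 2: calculate_discount(original_price=11.05, discount_code=SAVE10, quantity=1)
  original_total = 11.05 * 1 = 11.05
  SAVE10 = 10% off: discount_amount = 11.05 * 10/100 = 1.105 -> 1.11
  final_price = 11.05 - 1.11 = 9.94
  -> final_price = 9.94
$9.94
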